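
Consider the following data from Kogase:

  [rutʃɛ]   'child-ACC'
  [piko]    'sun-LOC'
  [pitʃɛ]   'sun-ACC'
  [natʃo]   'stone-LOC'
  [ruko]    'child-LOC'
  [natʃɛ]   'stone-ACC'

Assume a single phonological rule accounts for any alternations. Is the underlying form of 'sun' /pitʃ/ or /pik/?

The root 'sun' surfaces as [piko] and [pitʃɛ], with a stem-final [k] ~ [tʃ] alternation.
Compare 'stone', with invariant [tʃ] in [natʃo] and [natʃɛ]: an analysis with underlying /tʃ/ and a rule producing [k] before the LOC suffix would wrongly predict alternation here too.
Therefore /k/ is basic and [tʃ] is derived by palatalization before a front vowel (/k/ becomes palato-alveolar [tʃ] before a front vowel).

/pik/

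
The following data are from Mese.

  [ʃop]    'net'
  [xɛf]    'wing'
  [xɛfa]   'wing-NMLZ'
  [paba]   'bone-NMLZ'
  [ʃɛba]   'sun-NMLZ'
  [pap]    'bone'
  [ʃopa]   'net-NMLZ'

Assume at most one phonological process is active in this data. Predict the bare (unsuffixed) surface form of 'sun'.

The root 'bone' surfaces as [paba] and [pap], with a stem-final [b] ~ [p] alternation.
If /p/ were underlying and a rule turned it into [b] before the NMLZ suffix, 'net' would also alternate; but it has [p] in both [ʃopa] and [ʃop].
Therefore /b/ is basic and [p] is derived by word-final obstruent devoicing (voiced obstruents become voiceless word-finally).
From [ʃɛba] the stem 'sun' is /ʃɛb/; word-finally this yields [ʃɛp].

[ʃɛp]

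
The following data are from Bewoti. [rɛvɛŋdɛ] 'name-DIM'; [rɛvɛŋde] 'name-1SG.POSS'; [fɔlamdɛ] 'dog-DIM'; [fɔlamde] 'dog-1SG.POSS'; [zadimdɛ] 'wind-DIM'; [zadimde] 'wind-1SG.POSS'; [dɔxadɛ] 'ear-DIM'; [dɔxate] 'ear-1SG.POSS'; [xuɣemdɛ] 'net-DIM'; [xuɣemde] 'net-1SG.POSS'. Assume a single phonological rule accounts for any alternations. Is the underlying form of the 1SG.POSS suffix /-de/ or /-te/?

The 1SG.POSS morpheme has two allomorphs, [-de] and [-te].
The DIM suffix, which begins with [d], is invariant after every stem; so [d] is not altered by any rule here.
So the underlying form is /-te/, and voiceless stops become voiced after a nasal.

/-te/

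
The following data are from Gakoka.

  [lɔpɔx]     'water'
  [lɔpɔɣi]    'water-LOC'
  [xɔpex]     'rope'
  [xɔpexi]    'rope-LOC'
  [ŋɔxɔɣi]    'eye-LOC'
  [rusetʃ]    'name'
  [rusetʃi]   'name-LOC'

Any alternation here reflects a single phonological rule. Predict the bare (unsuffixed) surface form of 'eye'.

[ŋɔxɔx]

The stem for 'water' ends in [x] in [lɔpɔx] but [ɣ] in [lɔpɔɣi].
The stem 'rope' ([xɔpex], [xɔpexi]) shows [x] unchanged in both environments, so [x] cannot be basic with [ɣ] derived before the LOC suffix.
The alternation reflects word-final obstruent devoicing: voiced obstruents become voiceless word-finally. /ɣ/ is underlying.
From [ŋɔxɔɣi] the stem 'eye' is /ŋɔxɔɣ/; word-finally this yields [ŋɔxɔx].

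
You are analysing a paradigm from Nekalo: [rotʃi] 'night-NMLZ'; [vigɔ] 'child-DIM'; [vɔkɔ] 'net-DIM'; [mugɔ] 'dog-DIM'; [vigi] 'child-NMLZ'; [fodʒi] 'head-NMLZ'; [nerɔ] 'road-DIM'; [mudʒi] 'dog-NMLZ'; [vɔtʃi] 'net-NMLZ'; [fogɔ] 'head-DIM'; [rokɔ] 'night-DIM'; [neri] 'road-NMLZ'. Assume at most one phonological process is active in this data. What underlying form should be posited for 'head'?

The stem for 'head' ends in [dʒ] in [fodʒi] but [g] in [fogɔ].
The stem 'child' ([vigi], [vigɔ]) shows [g] unchanged in both environments, so [g] cannot be basic with [dʒ] derived before the NMLZ suffix.
Therefore /dʒ/ is basic and [g] is derived by depalatalization (palato-alveolar /tʃ/ and /dʒ/ become [k] and [g] when no front vowel follows).
So 'head' = /fodʒ/.

/fodʒ/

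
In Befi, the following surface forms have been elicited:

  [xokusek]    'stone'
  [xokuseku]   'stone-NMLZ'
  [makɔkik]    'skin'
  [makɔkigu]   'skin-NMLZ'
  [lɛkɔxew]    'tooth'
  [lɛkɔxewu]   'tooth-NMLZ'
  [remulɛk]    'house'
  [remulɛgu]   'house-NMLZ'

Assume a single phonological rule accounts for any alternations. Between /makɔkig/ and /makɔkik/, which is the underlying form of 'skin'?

The root 'skin' surfaces as [makɔkik] and [makɔkigu], with a stem-final [k] ~ [g] alternation.
The stem 'stone' ([xokusek], [xokuseku]) shows [k] unchanged in both environments, so [k] cannot be basic with [g] derived before the NMLZ suffix.
The underlying segment must be /g/; voiced obstruents become voiceless word-finally, yielding [k] there.

/makɔkig/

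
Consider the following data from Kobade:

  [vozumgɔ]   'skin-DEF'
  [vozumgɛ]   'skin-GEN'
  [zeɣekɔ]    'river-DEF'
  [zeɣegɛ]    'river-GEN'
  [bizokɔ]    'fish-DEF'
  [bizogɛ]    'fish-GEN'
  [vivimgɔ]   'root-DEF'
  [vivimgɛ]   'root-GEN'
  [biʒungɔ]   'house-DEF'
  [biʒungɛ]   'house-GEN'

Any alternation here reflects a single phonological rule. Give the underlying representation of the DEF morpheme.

/-kɔ/

The DEF suffix surfaces as [-gɔ] and [-kɔ], depending on the final segment of the stem.
By contrast the GEN suffix keeps its initial [g] throughout — that segment must be underlying.
The DEF suffix is therefore /-kɔ/ underlyingly, with post-nasal voicing: voiceless stops become voiced after a nasal.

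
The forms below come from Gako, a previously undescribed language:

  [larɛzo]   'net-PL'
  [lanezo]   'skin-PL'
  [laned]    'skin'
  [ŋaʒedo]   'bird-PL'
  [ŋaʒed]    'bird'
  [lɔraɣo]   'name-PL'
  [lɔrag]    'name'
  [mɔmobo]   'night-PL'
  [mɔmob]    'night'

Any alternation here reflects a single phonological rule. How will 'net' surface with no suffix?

The root 'skin' surfaces as [lanezo] and [laned], with a stem-final [z] ~ [d] alternation.
The stem 'bird' ([ŋaʒedo], [ŋaʒed]) shows [d] unchanged in both environments, so [d] cannot be basic with [z] derived before the PL suffix.
The alternation reflects word-final hardening: voiced fricatives become stops word-finally. /z/ is underlying.
The one attested form of 'net', [larɛzo], shows underlying /larɛz/. Applying the same rule word-finally gives [larɛd].

[larɛd]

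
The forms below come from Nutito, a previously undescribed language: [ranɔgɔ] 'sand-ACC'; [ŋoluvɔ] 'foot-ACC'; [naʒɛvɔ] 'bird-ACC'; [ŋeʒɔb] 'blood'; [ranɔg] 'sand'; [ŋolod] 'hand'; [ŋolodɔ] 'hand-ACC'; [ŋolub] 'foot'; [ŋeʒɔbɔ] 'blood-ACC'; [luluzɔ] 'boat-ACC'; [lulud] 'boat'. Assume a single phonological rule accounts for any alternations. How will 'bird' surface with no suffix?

[naʒɛb]

The root 'foot' surfaces as [ŋoluvɔ] and [ŋolub], with a stem-final [v] ~ [b] alternation.
Compare 'blood', with invariant [b] in [ŋeʒɔbɔ] and [ŋeʒɔb]: an analysis with underlying /b/ and a rule producing [v] before the ACC suffix would wrongly predict alternation here too.
So /v/ is underlying, and a rule of word-final hardening — voiced fricatives become stops word-finally — gives [b].
From [naʒɛvɔ] the stem 'bird' is /naʒɛv/; word-finally this yields [naʒɛb].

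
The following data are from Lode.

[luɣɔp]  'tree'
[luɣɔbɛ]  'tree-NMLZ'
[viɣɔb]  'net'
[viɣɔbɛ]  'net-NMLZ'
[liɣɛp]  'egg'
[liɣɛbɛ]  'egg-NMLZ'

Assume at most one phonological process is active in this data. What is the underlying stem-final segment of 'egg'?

/p/

In [liɣɛp] and [liɣɛbɛ] the final segment of 'egg' alternates: [p] ~ [b].
Compare 'net', with invariant [b] in [viɣɔb] and [viɣɔbɛ]: an analysis with underlying /b/ and a rule producing [p] in isolation would wrongly predict alternation here too.
The alternation reflects intervocalic voicing: voiceless stops become voiced between vowels. /p/ is underlying.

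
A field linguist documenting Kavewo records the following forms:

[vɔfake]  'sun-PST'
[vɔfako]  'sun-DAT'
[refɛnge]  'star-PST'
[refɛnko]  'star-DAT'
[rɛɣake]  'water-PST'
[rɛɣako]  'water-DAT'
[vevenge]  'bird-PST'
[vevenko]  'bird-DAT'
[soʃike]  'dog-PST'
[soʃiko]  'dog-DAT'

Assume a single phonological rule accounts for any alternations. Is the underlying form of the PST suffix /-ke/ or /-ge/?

The PST suffix surfaces as [-ge] and [-ke], depending on the final segment of the stem.
The DAT suffix, which begins with [k], is invariant after every stem; so [k] is not altered by any rule here.
The PST suffix is therefore /-ge/ underlyingly, with post-vocalic devoicing: voiced stops become voiceless after a vowel.

/-ge/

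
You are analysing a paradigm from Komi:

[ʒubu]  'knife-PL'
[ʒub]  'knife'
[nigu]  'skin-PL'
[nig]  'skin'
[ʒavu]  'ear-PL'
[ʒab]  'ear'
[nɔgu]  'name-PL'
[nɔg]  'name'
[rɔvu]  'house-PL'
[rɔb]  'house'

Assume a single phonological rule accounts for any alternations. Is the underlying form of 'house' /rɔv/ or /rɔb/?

The root 'house' surfaces as [rɔvu] and [rɔb], with a stem-final [v] ~ [b] alternation.
The stem 'knife' ([ʒubu], [ʒub]) shows [b] unchanged in both environments, so [b] cannot be basic with [v] derived before the PL suffix.
Therefore /v/ is basic and [b] is derived by word-final hardening (voiced fricatives become stops word-finally).

/rɔv/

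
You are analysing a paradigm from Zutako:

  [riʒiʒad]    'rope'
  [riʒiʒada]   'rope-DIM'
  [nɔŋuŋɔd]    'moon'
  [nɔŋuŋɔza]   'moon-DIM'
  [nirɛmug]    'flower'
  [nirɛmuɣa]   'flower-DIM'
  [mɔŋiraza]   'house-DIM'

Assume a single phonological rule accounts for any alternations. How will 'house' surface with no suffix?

The stem for 'moon' ends in [d] in [nɔŋuŋɔd] but [z] in [nɔŋuŋɔza].
Compare 'rope', with invariant [d] in [riʒiʒad] and [riʒiʒada]: an analysis with underlying /d/ and a rule producing [z] before the DIM suffix would wrongly predict alternation here too.
So /z/ is underlying, and a rule of word-final hardening — voiced fricatives become stops word-finally — gives [d].
From [mɔŋiraza] the stem 'house' is /mɔŋiraz/; word-finally this yields [mɔŋirad].

[mɔŋirad]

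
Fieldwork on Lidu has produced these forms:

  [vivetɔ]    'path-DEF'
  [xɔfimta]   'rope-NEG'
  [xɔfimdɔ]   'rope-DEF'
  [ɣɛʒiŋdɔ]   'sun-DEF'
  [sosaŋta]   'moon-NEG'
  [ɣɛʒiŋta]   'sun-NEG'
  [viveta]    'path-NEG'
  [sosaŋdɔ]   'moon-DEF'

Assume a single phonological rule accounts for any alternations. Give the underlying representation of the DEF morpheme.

The DEF morpheme has two allomorphs, [-dɔ] and [-tɔ].
The NEG suffix, which begins with [t], is invariant after every stem; so [t] is not altered by any rule here.
The DEF suffix is therefore /-dɔ/ underlyingly, with post-vocalic devoicing: voiced stops become voiceless after a vowel.

/-dɔ/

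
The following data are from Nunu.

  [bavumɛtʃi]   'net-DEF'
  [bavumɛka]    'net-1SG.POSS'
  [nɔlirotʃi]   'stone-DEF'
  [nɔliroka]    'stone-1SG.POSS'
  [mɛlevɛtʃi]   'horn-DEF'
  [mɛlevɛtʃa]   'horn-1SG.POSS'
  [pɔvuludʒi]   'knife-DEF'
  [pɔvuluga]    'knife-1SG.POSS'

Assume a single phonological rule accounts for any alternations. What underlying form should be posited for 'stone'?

The stem for 'stone' ends in [tʃ] in [nɔlirotʃi] but [k] in [nɔliroka].
If /tʃ/ were underlying and a rule turned it into [k] before the 1SG.POSS suffix, 'horn' would also alternate; but it has [tʃ] in both [mɛlevɛtʃi] and [mɛlevɛtʃa].
Therefore /k/ is basic and [tʃ] is derived by palatalization before a front vowel (/k/ and /g/ become palato-alveolar [tʃ] and [dʒ] before a front vowel).
So 'stone' = /nɔlirok/.

/nɔlirok/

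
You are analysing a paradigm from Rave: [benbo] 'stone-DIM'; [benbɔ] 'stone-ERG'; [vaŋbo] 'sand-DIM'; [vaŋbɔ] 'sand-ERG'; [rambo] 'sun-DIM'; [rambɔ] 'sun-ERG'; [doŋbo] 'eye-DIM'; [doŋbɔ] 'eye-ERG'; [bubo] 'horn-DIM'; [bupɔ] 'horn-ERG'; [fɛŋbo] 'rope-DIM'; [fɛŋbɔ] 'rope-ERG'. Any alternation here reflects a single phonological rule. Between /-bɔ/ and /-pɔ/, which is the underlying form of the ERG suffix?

/-pɔ/

The ERG morpheme has two allomorphs, [-bɔ] and [-pɔ].
The DIM suffix, which begins with [b], is invariant after every stem; so [b] is not altered by any rule here.
The ERG suffix is therefore /-pɔ/ underlyingly, with post-nasal voicing: voiceless stops become voiced after a nasal.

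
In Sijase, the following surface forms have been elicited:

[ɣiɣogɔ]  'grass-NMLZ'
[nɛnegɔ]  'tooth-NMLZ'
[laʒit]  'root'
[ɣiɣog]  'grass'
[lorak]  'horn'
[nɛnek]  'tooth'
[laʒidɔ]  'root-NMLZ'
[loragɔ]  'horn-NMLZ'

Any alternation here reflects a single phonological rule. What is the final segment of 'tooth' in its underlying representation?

'tooth' shows [k] ~ [g] at the end of the stem ([nɛnek] vs [nɛnegɔ]).
The stem 'grass' ([ɣiɣog], [ɣiɣogɔ]) shows [g] unchanged in both environments, so [g] cannot be basic with [k] derived in isolation.
Therefore /k/ is basic and [g] is derived by intervocalic voicing (voiceless stops become voiced between vowels).

/k/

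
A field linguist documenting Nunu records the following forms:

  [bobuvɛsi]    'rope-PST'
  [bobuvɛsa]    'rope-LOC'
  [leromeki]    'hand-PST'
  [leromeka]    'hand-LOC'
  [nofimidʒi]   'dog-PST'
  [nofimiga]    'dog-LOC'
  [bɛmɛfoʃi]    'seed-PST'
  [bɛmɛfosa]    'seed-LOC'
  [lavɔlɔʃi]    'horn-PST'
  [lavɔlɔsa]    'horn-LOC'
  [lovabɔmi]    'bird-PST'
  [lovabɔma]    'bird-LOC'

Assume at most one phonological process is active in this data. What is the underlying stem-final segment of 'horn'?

/ʃ/

'horn' shows [ʃ] ~ [s] at the end of the stem ([lavɔlɔʃi] vs [lavɔlɔsa]).
Compare 'rope', with invariant [s] in [bobuvɛsi] and [bobuvɛsa]: an analysis with underlying /s/ and a rule producing [ʃ] before the PST suffix would wrongly predict alternation here too.
Therefore /ʃ/ is basic and [s] is derived by depalatalization (palato-alveolar /dʒ/ and /ʃ/ become [g] and [s] when no front vowel follows).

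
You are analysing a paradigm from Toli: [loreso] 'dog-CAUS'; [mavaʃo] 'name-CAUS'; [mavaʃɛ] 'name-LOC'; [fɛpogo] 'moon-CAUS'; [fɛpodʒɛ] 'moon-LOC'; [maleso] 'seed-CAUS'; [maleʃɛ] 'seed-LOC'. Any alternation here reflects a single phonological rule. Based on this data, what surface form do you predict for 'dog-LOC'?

[loreʃɛ]

'seed' shows [s] ~ [ʃ] at the end of the stem ([maleso] vs [maleʃɛ]).
If /ʃ/ were underlying and a rule turned it into [s] before the CAUS suffix, 'name' would also alternate; but it has [ʃ] in both [mavaʃo] and [mavaʃɛ].
So /s/ is underlying, and a rule of palatalization before a front vowel — /g/ and /s/ become palato-alveolar [dʒ] and [ʃ] before a front vowel — gives [ʃ].
The one attested form of 'dog', [loreso], shows underlying /lores/. Applying the same rule before a front vowel gives [loreʃɛ].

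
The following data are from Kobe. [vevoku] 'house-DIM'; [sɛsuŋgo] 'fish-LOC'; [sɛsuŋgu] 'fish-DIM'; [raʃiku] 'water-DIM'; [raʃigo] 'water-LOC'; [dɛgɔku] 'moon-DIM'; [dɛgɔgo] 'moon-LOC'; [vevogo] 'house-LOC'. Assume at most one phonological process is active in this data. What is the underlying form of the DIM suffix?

/-ku/

The DIM morpheme has two allomorphs, [-gu] and [-ku].
By contrast the LOC suffix keeps its initial [g] throughout — that segment must be underlying.
The DIM suffix is therefore /-ku/ underlyingly, with post-nasal voicing: voiceless stops become voiced after a nasal.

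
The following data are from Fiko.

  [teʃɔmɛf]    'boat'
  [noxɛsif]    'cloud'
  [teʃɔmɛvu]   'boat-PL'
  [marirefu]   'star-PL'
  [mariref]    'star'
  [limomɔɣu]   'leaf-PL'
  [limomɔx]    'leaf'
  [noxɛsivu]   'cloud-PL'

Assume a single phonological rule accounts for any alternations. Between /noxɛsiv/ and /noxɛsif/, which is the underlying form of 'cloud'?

/noxɛsiv/

'cloud' shows [v] ~ [f] at the end of the stem ([noxɛsivu] vs [noxɛsif]).
Compare 'star', with invariant [f] in [marirefu] and [mariref]: an analysis with underlying /f/ and a rule producing [v] before the PL suffix would wrongly predict alternation here too.
The alternation reflects word-final obstruent devoicing: voiced obstruents become voiceless word-finally. /v/ is underlying.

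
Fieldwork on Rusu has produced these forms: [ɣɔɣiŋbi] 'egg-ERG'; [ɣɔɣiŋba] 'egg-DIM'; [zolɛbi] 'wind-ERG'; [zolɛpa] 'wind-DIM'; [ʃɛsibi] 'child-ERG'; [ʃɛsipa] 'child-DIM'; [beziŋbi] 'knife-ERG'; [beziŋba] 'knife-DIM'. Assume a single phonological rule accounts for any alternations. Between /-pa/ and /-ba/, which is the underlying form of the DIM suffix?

The DIM morpheme has two allomorphs, [-ba] and [-pa].
The ERG suffix, which begins with [b], is invariant after every stem; so [b] is not altered by any rule here.
So the underlying form is /-pa/, and voiceless stops become voiced after a nasal.

/-pa/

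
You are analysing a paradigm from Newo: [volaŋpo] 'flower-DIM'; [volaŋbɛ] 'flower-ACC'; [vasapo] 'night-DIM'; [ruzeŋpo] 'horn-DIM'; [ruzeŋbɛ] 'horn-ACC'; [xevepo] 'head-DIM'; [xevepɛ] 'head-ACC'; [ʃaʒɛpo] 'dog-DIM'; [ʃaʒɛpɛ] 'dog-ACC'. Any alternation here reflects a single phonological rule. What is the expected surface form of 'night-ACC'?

The ACC suffix surfaces as [-bɛ] and [-pɛ], depending on the final segment of the stem.
The DIM suffix, which begins with [p], is invariant after every stem; so [p] is not altered by any rule here.
The ACC suffix is therefore /-bɛ/ underlyingly, with post-vocalic devoicing: voiced stops become voiceless after a vowel.
After 'night', which ends in a vowel, the suffix surfaces as [-pɛ], giving [vasapɛ].

[vasapɛ]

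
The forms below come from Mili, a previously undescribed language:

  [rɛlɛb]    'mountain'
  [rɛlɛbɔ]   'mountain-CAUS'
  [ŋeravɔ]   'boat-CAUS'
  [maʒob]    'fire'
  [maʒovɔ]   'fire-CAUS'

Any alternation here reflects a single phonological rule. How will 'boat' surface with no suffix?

'fire' shows [b] ~ [v] at the end of the stem ([maʒob] vs [maʒovɔ]).
If /b/ were underlying and a rule turned it into [v] before the CAUS suffix, 'mountain' would also alternate; but it has [b] in both [rɛlɛb] and [rɛlɛbɔ].
Therefore /v/ is basic and [b] is derived by word-final hardening (voiced fricatives become stops word-finally).
From [ŋeravɔ] the stem 'boat' is /ŋerav/; word-finally this yields [ŋerab].

[ŋerab]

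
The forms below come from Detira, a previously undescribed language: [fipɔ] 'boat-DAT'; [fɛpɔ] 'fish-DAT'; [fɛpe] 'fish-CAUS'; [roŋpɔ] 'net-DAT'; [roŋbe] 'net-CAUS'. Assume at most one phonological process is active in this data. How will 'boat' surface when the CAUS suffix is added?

[fipe]

The CAUS morpheme has two allomorphs, [-be] and [-pe].
By contrast the DAT suffix keeps its initial [p] throughout — that segment must be underlying.
So the underlying form is /-be/, and voiced stops become voiceless after a vowel.
After 'boat', which ends in a vowel, the suffix surfaces as [-pe], giving [fipe].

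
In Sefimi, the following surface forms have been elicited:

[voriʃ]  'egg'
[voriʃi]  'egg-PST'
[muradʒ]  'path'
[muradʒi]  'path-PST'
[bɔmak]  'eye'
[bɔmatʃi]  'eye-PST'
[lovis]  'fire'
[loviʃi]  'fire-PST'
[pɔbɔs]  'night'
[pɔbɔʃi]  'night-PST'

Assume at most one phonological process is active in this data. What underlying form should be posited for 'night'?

/pɔbɔs/

In [pɔbɔs] and [pɔbɔʃi] the final segment of 'night' alternates: [s] ~ [ʃ].
The stem 'egg' ([voriʃ], [voriʃi]) shows [ʃ] unchanged in both environments, so [ʃ] cannot be basic with [s] derived in isolation.
Therefore /s/ is basic and [ʃ] is derived by palatalization before a front vowel (/k/ and /s/ become palato-alveolar [tʃ] and [ʃ] before a front vowel).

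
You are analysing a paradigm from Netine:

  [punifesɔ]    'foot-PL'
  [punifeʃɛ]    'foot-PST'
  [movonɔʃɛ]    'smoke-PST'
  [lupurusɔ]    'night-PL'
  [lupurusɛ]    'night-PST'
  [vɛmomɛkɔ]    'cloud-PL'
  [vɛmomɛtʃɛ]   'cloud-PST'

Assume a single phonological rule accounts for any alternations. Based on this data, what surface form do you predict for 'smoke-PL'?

[movonɔsɔ]

In [punifesɔ] and [punifeʃɛ] the final segment of 'foot' alternates: [s] ~ [ʃ].
But 'night' keeps [s] in both environments ([lupurusɔ], [lupurusɛ]), so there is no rule changing /s/ to [ʃ] before the PST suffix.
The alternation reflects depalatalization: palato-alveolar /tʃ/ and /ʃ/ become [k] and [s] when no front vowel follows. /ʃ/ is underlying.
The one attested form of 'smoke', [movonɔʃɛ], shows underlying /movonɔʃ/. Applying the same rule when no front vowel follows gives [movonɔsɔ].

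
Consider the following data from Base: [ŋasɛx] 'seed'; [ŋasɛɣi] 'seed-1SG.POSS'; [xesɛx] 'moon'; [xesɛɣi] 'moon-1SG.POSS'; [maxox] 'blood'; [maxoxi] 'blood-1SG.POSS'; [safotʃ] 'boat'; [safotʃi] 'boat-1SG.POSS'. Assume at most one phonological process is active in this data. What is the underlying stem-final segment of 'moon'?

/ɣ/

'moon' shows [x] ~ [ɣ] at the end of the stem ([xesɛx] vs [xesɛɣi]).
The stem 'blood' ([maxox], [maxoxi]) shows [x] unchanged in both environments, so [x] cannot be basic with [ɣ] derived before the 1SG.POSS suffix.
So /ɣ/ is underlying, and a rule of word-final obstruent devoicing — voiced obstruents become voiceless word-finally — gives [x].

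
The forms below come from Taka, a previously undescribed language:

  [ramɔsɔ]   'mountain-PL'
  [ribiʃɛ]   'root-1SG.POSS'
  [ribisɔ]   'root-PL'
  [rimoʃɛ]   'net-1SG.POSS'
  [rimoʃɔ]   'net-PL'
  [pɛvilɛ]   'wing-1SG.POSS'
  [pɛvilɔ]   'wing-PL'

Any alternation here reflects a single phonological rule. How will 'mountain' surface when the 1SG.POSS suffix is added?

[ramɔʃɛ]

'root' shows [ʃ] ~ [s] at the end of the stem ([ribiʃɛ] vs [ribisɔ]).
If /ʃ/ were underlying and a rule turned it into [s] before the PL suffix, 'net' would also alternate; but it has [ʃ] in both [rimoʃɛ] and [rimoʃɔ].
Therefore /s/ is basic and [ʃ] is derived by palatalization before a front vowel (/s/ becomes palato-alveolar [ʃ] before a front vowel).
From [ramɔsɔ] the stem 'mountain' is /ramɔs/; before a front vowel this yields [ramɔʃɛ].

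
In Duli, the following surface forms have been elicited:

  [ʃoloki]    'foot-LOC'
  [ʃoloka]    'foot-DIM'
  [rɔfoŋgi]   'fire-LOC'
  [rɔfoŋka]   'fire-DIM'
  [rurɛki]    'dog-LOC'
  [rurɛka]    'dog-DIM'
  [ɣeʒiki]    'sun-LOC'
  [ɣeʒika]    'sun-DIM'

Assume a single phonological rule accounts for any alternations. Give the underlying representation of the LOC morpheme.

The LOC suffix surfaces as [-gi] and [-ki], depending on the final segment of the stem.
The DIM suffix, which begins with [k], is invariant after every stem; so [k] is not altered by any rule here.
So the underlying form is /-gi/, and voiced stops become voiceless after a vowel.

/-gi/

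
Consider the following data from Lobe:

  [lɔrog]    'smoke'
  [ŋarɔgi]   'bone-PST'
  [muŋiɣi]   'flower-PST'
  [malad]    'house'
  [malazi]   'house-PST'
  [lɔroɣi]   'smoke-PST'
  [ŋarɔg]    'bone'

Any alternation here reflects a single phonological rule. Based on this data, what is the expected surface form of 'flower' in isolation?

[muŋig]

The root 'smoke' surfaces as [lɔroɣi] and [lɔrog], with a stem-final [ɣ] ~ [g] alternation.
The stem 'bone' ([ŋarɔgi], [ŋarɔg]) shows [g] unchanged in both environments, so [g] cannot be basic with [ɣ] derived before the PST suffix.
So /ɣ/ is underlying, and a rule of word-final hardening — voiced fricatives become stops word-finally — gives [g].
From [muŋiɣi] the stem 'flower' is /muŋiɣ/; word-finally this yields [muŋig].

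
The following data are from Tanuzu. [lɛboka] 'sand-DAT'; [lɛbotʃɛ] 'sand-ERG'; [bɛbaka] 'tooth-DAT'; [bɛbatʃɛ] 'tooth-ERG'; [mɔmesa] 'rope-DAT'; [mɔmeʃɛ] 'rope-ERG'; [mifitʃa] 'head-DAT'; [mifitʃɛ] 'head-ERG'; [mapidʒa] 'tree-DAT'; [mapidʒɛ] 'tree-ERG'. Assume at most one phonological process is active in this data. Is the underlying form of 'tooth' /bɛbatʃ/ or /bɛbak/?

In [bɛbaka] and [bɛbatʃɛ] the final segment of 'tooth' alternates: [k] ~ [tʃ].
But 'head' keeps [tʃ] in both environments ([mifitʃa], [mifitʃɛ]), so there is no rule changing /tʃ/ to [k] before the DAT suffix.
The alternation reflects palatalization before a front vowel: /k/ and /s/ become palato-alveolar [tʃ] and [ʃ] before a front vowel. /k/ is underlying.

/bɛbak/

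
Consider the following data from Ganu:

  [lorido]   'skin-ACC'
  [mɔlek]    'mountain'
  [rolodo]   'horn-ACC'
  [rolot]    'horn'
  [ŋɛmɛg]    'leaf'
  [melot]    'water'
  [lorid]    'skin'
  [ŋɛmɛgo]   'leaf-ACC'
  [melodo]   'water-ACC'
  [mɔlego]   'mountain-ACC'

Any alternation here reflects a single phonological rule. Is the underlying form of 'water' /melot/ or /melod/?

/melot/

In [melot] and [melodo] the final segment of 'water' alternates: [t] ~ [d].
The stem 'skin' ([lorid], [lorido]) shows [d] unchanged in both environments, so [d] cannot be basic with [t] derived in isolation.
The underlying segment must be /t/; voiceless stops become voiced between vowels, yielding [d] there.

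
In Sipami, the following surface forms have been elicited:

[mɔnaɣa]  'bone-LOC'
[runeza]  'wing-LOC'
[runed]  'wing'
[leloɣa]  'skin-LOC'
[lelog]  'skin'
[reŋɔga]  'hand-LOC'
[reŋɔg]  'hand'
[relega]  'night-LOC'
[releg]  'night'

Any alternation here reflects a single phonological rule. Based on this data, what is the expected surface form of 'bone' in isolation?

The stem for 'skin' ends in [ɣ] in [leloɣa] but [g] in [lelog].
The stem 'hand' ([reŋɔga], [reŋɔg]) shows [g] unchanged in both environments, so [g] cannot be basic with [ɣ] derived before the LOC suffix.
So /ɣ/ is underlying, and a rule of word-final hardening — voiced fricatives become stops word-finally — gives [g].
From [mɔnaɣa] the stem 'bone' is /mɔnaɣ/; word-finally this yields [mɔnag].

[mɔnag]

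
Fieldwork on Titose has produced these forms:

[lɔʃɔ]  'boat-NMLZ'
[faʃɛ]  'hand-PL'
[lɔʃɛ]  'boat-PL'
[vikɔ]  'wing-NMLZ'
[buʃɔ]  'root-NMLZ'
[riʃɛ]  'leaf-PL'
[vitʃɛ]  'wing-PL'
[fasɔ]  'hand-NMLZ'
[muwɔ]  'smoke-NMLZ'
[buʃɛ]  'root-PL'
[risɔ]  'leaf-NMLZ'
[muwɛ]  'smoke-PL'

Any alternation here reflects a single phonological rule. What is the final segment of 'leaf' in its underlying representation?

/s/

The stem for 'leaf' ends in [s] in [risɔ] but [ʃ] in [riʃɛ].
If /ʃ/ were underlying and a rule turned it into [s] before the NMLZ suffix, 'boat' would also alternate; but it has [ʃ] in both [lɔʃɔ] and [lɔʃɛ].
So /s/ is underlying, and a rule of palatalization before a front vowel — /k/ and /s/ become palato-alveolar [tʃ] and [ʃ] before a front vowel — gives [ʃ].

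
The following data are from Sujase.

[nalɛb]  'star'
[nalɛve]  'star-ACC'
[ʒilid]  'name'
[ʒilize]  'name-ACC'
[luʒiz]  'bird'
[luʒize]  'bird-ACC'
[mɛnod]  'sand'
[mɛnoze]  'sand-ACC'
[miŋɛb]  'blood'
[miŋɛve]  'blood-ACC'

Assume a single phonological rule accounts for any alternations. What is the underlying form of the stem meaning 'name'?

/ʒilid/

In [ʒilid] and [ʒilize] the final segment of 'name' alternates: [d] ~ [z].
If /z/ were underlying and a rule turned it into [d] in isolation, 'bird' would also alternate; but it has [z] in both [luʒiz] and [luʒize].
The alternation reflects intervocalic spirantization: voiced stops become fricatives between vowels. /d/ is underlying.
The underlying form of 'name' is therefore /ʒilid/.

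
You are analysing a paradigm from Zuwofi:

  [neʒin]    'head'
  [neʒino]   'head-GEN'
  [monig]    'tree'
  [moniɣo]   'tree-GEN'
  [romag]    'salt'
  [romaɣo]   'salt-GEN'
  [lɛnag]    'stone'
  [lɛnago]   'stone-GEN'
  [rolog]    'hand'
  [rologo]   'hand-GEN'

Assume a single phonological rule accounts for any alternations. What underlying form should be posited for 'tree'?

In [monig] and [moniɣo] the final segment of 'tree' alternates: [g] ~ [ɣ].
The stem 'hand' ([rolog], [rologo]) shows [g] unchanged in both environments, so [g] cannot be basic with [ɣ] derived before the GEN suffix.
Therefore /ɣ/ is basic and [g] is derived by word-final hardening (voiced fricatives become stops word-finally).

/moniɣ/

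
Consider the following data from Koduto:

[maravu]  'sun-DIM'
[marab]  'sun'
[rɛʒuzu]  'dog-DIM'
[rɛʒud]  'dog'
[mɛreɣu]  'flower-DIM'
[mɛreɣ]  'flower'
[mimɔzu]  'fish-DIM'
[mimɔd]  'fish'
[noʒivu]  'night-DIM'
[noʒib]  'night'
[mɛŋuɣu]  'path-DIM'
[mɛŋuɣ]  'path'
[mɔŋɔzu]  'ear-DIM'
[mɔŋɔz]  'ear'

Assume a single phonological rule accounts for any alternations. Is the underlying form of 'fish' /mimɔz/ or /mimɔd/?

/mimɔd/

'fish' shows [z] ~ [d] at the end of the stem ([mimɔzu] vs [mimɔd]).
If /z/ were underlying and a rule turned it into [d] in isolation, 'ear' would also alternate; but it has [z] in both [mɔŋɔzu] and [mɔŋɔz].
The alternation reflects intervocalic spirantization: voiced stops become fricatives between vowels. /d/ is underlying.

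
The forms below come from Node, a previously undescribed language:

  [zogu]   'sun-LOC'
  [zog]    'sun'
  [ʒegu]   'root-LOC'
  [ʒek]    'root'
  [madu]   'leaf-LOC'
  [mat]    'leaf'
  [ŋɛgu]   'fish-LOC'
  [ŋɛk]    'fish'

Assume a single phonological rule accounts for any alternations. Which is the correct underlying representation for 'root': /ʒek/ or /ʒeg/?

/ʒek/

In [ʒegu] and [ʒek] the final segment of 'root' alternates: [g] ~ [k].
If /g/ were underlying and a rule turned it into [k] in isolation, 'sun' would also alternate; but it has [g] in both [zogu] and [zog].
The alternation reflects intervocalic voicing: voiceless stops become voiced between vowels. /k/ is underlying.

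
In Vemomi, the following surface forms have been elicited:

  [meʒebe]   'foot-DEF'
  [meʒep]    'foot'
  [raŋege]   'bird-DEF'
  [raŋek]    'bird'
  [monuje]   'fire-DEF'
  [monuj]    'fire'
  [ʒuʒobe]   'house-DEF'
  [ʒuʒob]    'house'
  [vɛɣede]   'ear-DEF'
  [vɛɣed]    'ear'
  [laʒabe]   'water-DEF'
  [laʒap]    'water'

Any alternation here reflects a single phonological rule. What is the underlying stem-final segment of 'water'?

The stem for 'water' ends in [b] in [laʒabe] but [p] in [laʒap].
Compare 'house', with invariant [b] in [ʒuʒobe] and [ʒuʒob]: an analysis with underlying /b/ and a rule producing [p] in isolation would wrongly predict alternation here too.
The alternation reflects intervocalic voicing: voiceless stops become voiced between vowels. /p/ is underlying.

/p/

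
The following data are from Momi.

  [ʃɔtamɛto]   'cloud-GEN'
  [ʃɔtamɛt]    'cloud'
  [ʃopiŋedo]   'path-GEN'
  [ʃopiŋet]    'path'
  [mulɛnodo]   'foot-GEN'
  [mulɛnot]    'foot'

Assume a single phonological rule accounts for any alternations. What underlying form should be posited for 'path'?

The stem for 'path' ends in [d] in [ʃopiŋedo] but [t] in [ʃopiŋet].
But 'cloud' keeps [t] in both environments ([ʃɔtamɛto], [ʃɔtamɛt]), so there is no rule changing /t/ to [d] before the GEN suffix.
The alternation reflects word-final obstruent devoicing: voiced obstruents become voiceless word-finally. /d/ is underlying.
Hence 'path' is /ʃopiŋed/ underlyingly.

/ʃopiŋed/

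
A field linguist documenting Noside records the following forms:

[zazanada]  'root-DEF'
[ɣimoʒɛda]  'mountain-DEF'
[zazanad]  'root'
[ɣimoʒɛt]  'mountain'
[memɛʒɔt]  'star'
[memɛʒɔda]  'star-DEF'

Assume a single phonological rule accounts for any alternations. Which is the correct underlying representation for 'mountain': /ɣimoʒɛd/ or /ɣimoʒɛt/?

'mountain' shows [t] ~ [d] at the end of the stem ([ɣimoʒɛt] vs [ɣimoʒɛda]).
But 'root' keeps [d] in both environments ([zazanad], [zazanada]), so there is no rule changing /d/ to [t] in isolation.
The underlying segment must be /t/; voiceless stops become voiced between vowels, yielding [d] there.

/ɣimoʒɛt/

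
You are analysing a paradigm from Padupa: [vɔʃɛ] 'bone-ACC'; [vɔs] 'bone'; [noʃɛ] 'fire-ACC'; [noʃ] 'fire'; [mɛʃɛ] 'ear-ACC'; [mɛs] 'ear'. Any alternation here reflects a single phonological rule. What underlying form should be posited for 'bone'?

In [vɔʃɛ] and [vɔs] the final segment of 'bone' alternates: [ʃ] ~ [s].
If /ʃ/ were underlying and a rule turned it into [s] in isolation, 'fire' would also alternate; but it has [ʃ] in both [noʃɛ] and [noʃ].
The alternation reflects palatalization before a front vowel: /s/ becomes palato-alveolar [ʃ] before a front vowel. /s/ is underlying.

/vɔs/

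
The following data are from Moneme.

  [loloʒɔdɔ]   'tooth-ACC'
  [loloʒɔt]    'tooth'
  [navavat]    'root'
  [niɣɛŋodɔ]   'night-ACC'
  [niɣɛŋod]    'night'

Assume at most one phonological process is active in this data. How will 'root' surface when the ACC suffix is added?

The stem for 'tooth' ends in [d] in [loloʒɔdɔ] but [t] in [loloʒɔt].
If /d/ were underlying and a rule turned it into [t] in isolation, 'night' would also alternate; but it has [d] in both [niɣɛŋodɔ] and [niɣɛŋod].
Therefore /t/ is basic and [d] is derived by intervocalic voicing (voiceless stops become voiced between vowels).
The one attested form of 'root', [navavat], shows underlying /navavat/. Applying the same rule between vowels gives [navavadɔ].

[navavadɔ]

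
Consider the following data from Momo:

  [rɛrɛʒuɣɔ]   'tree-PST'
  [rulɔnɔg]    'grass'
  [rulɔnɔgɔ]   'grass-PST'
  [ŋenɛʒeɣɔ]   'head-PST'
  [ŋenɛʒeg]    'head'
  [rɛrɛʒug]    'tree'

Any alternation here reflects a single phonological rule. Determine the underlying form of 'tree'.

/rɛrɛʒuɣ/

'tree' shows [g] ~ [ɣ] at the end of the stem ([rɛrɛʒug] vs [rɛrɛʒuɣɔ]).
Compare 'grass', with invariant [g] in [rulɔnɔg] and [rulɔnɔgɔ]: an analysis with underlying /g/ and a rule producing [ɣ] before the PST suffix would wrongly predict alternation here too.
The alternation reflects word-final hardening: voiced fricatives become stops word-finally. /ɣ/ is underlying.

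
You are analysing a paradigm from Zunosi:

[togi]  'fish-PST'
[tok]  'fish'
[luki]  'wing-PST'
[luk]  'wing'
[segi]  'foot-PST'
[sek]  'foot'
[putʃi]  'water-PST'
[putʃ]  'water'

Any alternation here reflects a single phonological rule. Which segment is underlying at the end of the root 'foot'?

/g/

In [segi] and [sek] the final segment of 'foot' alternates: [g] ~ [k].
If /k/ were underlying and a rule turned it into [g] before the PST suffix, 'wing' would also alternate; but it has [k] in both [luki] and [luk].
The underlying segment must be /g/; voiced obstruents become voiceless word-finally, yielding [k] there.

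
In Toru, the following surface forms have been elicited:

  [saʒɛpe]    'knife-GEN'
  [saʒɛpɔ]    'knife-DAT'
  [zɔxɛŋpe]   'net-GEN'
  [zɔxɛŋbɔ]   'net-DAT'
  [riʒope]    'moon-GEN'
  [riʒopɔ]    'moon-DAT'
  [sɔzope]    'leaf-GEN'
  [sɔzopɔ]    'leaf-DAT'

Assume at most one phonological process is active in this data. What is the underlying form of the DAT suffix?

/-bɔ/

The DAT suffix surfaces as [-bɔ] and [-pɔ], depending on the final segment of the stem.
By contrast the GEN suffix keeps its initial [p] throughout — that segment must be underlying.
The DAT suffix is therefore /-bɔ/ underlyingly, with post-vocalic devoicing: voiced stops become voiceless after a vowel.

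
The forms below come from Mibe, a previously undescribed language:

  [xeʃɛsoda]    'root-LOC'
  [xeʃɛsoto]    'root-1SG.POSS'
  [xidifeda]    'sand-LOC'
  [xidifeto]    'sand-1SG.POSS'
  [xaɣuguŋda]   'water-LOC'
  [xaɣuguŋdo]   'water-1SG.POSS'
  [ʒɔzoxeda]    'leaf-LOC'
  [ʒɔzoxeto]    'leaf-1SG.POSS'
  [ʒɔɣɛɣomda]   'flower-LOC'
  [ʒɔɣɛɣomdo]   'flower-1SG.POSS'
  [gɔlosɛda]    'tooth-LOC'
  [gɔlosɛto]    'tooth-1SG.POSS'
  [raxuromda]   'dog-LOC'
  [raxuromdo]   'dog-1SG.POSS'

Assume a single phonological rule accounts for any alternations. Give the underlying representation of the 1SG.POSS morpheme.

/-to/

The 1SG.POSS morpheme has two allomorphs, [-do] and [-to].
The LOC suffix, which begins with [d], is invariant after every stem; so [d] is not altered by any rule here.
So the underlying form is /-to/, and voiceless stops become voiced after a nasal.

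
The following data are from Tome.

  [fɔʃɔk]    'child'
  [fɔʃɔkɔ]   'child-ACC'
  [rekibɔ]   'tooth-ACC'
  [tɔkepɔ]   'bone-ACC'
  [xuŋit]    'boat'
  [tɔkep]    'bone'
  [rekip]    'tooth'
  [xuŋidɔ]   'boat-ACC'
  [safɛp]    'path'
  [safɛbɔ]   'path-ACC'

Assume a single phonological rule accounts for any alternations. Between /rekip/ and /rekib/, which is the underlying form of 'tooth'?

/rekib/

'tooth' shows [p] ~ [b] at the end of the stem ([rekip] vs [rekibɔ]).
But 'bone' keeps [p] in both environments ([tɔkep], [tɔkepɔ]), so there is no rule changing /p/ to [b] before the ACC suffix.
The underlying segment must be /b/; voiced obstruents become voiceless word-finally, yielding [p] there.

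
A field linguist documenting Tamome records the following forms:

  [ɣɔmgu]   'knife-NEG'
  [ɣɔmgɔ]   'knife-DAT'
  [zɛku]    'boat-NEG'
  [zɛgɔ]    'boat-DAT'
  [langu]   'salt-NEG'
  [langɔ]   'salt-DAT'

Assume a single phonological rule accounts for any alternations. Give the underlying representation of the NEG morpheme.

The NEG suffix surfaces as [-gu] and [-ku], depending on the final segment of the stem.
The DAT suffix, which begins with [g], is invariant after every stem; so [g] is not altered by any rule here.
The NEG suffix is therefore /-ku/ underlyingly, with post-nasal voicing: voiceless stops become voiced after a nasal.

/-ku/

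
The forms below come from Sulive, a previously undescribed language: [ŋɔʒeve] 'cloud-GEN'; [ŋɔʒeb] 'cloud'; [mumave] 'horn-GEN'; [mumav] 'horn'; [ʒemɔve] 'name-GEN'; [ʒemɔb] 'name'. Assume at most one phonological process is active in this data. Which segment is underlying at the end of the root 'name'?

'name' shows [v] ~ [b] at the end of the stem ([ʒemɔve] vs [ʒemɔb]).
But 'horn' keeps [v] in both environments ([mumave], [mumav]), so there is no rule changing /v/ to [b] in isolation.
So /b/ is underlying, and a rule of intervocalic spirantization — voiced stops become fricatives between vowels — gives [v].

/b/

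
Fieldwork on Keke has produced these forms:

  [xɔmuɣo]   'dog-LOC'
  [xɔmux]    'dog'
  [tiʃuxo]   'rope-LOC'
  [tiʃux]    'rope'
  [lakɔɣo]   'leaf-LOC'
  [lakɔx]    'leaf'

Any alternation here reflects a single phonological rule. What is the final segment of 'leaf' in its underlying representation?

The stem for 'leaf' ends in [ɣ] in [lakɔɣo] but [x] in [lakɔx].
If /x/ were underlying and a rule turned it into [ɣ] before the LOC suffix, 'rope' would also alternate; but it has [x] in both [tiʃuxo] and [tiʃux].
The underlying segment must be /ɣ/; voiced obstruents become voiceless word-finally, yielding [x] there.

/ɣ/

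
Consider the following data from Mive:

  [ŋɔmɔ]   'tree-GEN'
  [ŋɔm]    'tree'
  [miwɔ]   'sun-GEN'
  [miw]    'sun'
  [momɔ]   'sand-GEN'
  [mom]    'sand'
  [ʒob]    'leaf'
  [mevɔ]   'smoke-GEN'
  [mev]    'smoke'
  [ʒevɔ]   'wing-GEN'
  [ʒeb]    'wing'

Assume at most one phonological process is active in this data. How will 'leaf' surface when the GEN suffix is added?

[ʒovɔ]

'wing' shows [v] ~ [b] at the end of the stem ([ʒevɔ] vs [ʒeb]).
But 'smoke' keeps [v] in both environments ([mevɔ], [mev]), so there is no rule changing /v/ to [b] in isolation.
The underlying segment must be /b/; voiced stops become fricatives between vowels, yielding [v] there.
The one attested form of 'leaf', [ʒob], shows underlying /ʒob/. Applying the same rule between vowels gives [ʒovɔ].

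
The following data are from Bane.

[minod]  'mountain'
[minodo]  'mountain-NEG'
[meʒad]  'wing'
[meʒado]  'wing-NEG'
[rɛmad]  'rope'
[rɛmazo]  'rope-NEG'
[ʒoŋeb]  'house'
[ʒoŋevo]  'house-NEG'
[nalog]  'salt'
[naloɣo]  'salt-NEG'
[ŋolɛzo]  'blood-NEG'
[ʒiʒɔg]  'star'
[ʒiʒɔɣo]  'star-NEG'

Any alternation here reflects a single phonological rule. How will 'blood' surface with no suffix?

[ŋolɛd]

'rope' shows [d] ~ [z] at the end of the stem ([rɛmad] vs [rɛmazo]).
Compare 'wing', with invariant [d] in [meʒad] and [meʒado]: an analysis with underlying /d/ and a rule producing [z] before the NEG suffix would wrongly predict alternation here too.
So /z/ is underlying, and a rule of word-final hardening — voiced fricatives become stops word-finally — gives [d].
From [ŋolɛzo] the stem 'blood' is /ŋolɛz/; word-finally this yields [ŋolɛd].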